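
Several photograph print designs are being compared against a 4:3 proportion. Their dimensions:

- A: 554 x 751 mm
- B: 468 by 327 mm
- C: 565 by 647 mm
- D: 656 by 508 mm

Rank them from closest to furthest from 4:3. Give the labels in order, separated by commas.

A: 751/554 ≈ 1.356 → |1.356 − 1.333| = 0.023
B: 468/327 ≈ 1.431 → |1.431 − 1.333| = 0.098
C: 647/565 ≈ 1.145 → |1.145 − 1.333| = 0.188
D: 656/508 ≈ 1.291 → |1.291 − 1.333| = 0.042

A, D, B, C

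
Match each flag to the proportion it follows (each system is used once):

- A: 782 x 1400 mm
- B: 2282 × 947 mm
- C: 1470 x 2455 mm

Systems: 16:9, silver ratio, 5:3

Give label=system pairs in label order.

Ratios: A ≈ 1.790; B ≈ 2.410; C ≈ 1.670.
Targets: 16:9 ≈ 1.778; silver ratio ≈ 2.414; 5:3 ≈ 1.667.

A=16:9, B=silver ratio, C=5:3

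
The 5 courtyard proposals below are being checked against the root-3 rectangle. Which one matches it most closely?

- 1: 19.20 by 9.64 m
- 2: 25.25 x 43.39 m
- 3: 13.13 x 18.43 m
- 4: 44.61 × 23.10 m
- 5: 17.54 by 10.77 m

2

Ratios (long/short): 1 ≈ 1.992; 2 ≈ 1.718; 3 ≈ 1.404; 4 ≈ 1.931; 5 ≈ 1.629.
root-3 ≈ 1.732; option 2 is nearest (Δ 0.014).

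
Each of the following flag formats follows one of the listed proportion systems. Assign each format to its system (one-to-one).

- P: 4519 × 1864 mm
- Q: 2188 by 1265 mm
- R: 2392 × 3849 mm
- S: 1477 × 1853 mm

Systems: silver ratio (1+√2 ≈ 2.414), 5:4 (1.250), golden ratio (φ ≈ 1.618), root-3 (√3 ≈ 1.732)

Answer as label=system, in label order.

P = 4519/1864 ≈ 2.424 → silver ratio (2.414)
Q = 2188/1265 ≈ 1.730 → root-3 (1.732)
R = 3849/2392 ≈ 1.609 → golden ratio (1.618)
S = 1853/1477 ≈ 1.255 → 5:4 (1.250)

P=silver ratio, Q=root-3, R=golden ratio, S=5:4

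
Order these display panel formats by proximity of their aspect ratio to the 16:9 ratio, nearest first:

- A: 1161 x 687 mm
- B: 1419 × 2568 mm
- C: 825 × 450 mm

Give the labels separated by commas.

Ratios: A = 1161 / 687 ≈ 1.690; B = 2568 / 1419 ≈ 1.810; C = 825 / 450 ≈ 1.833.
|Δ from 1.778|: A 0.088; B 0.032; C 0.055.

B, C, A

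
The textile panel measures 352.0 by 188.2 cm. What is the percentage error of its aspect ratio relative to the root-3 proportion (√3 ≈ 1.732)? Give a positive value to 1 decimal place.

Ratio = 352.0 / 188.2 ≈ 1.8704.
Ideal root-3 ≈ 1.7321. |1.8704 − 1.7321| / 1.7321 ≈ 7.98% → 8.0%.

8.0%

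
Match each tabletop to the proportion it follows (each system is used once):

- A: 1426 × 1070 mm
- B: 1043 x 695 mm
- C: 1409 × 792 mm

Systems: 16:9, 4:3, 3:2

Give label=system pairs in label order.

Ratios: A ≈ 1.333; B ≈ 1.501; C ≈ 1.779.
Targets: 16:9 ≈ 1.778; 4:3 ≈ 1.333; 3:2 ≈ 1.500.

A=4:3, B=3:2, C=16:9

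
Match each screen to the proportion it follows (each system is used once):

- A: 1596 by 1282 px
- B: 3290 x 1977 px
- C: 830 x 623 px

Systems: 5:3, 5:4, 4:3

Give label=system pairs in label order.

Ratios: A ≈ 1.245; B ≈ 1.664; C ≈ 1.332.
Targets: 5:3 ≈ 1.667; 5:4 ≈ 1.250; 4:3 ≈ 1.333.

A=5:4, B=5:3, C=4:3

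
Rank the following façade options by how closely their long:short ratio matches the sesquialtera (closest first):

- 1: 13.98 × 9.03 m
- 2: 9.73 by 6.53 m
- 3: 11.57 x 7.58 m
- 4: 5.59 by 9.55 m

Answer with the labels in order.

2, 3, 1, 4

Ratios: 1 = 13.98 / 9.03 ≈ 1.548; 2 = 9.73 / 6.53 ≈ 1.490; 3 = 11.57 / 7.58 ≈ 1.526; 4 = 9.55 / 5.59 ≈ 1.708.
|Δ from 1.500|: 1 0.048; 2 0.010; 3 0.026; 4 0.208.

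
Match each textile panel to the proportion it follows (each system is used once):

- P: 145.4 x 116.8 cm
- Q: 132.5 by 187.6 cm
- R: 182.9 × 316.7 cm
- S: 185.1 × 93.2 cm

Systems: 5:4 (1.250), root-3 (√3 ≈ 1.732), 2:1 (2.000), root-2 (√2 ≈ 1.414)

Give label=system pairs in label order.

P=5:4, Q=root-2, R=root-3, S=2:1

P = 145.4/116.8 ≈ 1.245 → 5:4 (1.250)
Q = 187.6/132.5 ≈ 1.416 → root-2 (1.414)
R = 316.7/182.9 ≈ 1.732 → root-3 (1.732)
S = 185.1/93.2 ≈ 1.986 → 2:1 (2.000)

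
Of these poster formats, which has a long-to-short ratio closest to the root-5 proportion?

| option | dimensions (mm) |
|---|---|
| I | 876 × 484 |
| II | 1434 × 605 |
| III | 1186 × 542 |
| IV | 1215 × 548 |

Ratios (long/short): I ≈ 1.810; II ≈ 2.370; III ≈ 2.188; IV ≈ 2.217.
root-5 ≈ 2.236; option IV is nearest (Δ 0.019).

IV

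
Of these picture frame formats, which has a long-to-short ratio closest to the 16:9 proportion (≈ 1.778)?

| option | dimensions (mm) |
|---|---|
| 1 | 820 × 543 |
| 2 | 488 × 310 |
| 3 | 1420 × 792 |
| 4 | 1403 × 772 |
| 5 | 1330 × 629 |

Target 16:9 ≈ 1.778.
1: 1.510 (Δ0.268)  2: 1.574 (Δ0.204)  3: 1.793 (Δ0.015)  4: 1.817 (Δ0.039)  5: 2.114 (Δ0.336)

3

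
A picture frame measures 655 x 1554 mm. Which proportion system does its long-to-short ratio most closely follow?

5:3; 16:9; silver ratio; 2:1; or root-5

silver ratio

1554/655 ≈ 2.373. Nearest candidates are silver ratio (2.414, off by 0.041) and root-5 (2.236, off by 0.137).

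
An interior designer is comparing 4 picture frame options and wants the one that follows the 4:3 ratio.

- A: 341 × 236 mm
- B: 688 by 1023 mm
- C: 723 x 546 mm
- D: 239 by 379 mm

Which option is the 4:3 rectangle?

Target 4:3 ≈ 1.333.
A: 1.445 (Δ0.112)  B: 1.487 (Δ0.154)  C: 1.324 (Δ0.009)  D: 1.586 (Δ0.253)

C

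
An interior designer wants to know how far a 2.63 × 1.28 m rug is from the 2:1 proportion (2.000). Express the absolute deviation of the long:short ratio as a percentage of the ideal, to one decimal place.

2.7%

Ratio = 2.63 / 1.28 ≈ 2.0547.
Ideal 2:1 = 2.0000. |2.0547 − 2.0000| / 2.0000 ≈ 2.73% → 2.7%.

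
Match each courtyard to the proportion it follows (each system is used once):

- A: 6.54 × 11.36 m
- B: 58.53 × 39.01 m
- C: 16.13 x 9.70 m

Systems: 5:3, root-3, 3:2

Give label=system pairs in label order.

A=root-3, B=3:2, C=5:3

Ratios: A ≈ 1.737; B ≈ 1.500; C ≈ 1.663.
Targets: 5:3 ≈ 1.667; root-3 ≈ 1.732; 3:2 ≈ 1.500.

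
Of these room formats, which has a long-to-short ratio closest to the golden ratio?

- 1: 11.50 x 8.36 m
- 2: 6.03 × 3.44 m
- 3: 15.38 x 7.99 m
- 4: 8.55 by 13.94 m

4

Ratios (long/short): 1 ≈ 1.376; 2 ≈ 1.753; 3 ≈ 1.925; 4 ≈ 1.630.
golden ratio ≈ 1.618; option 4 is nearest (Δ 0.012).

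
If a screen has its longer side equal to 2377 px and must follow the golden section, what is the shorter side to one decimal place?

1469.1 px

golden ratio ≈ 1.61803.
Shorter side = 2377 ÷ 1.61803 ≈ 1469.070 → 1469.1 px.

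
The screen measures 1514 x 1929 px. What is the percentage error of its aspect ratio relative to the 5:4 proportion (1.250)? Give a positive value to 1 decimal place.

1.9%

Ratio = 1929 / 1514 ≈ 1.2741.
Ideal 5:4 = 1.2500. |1.2741 − 1.2500| / 1.2500 ≈ 1.93% → 1.9%.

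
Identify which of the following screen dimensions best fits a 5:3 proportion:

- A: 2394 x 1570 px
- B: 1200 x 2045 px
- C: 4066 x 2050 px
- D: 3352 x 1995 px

D

Ratios (long/short): A ≈ 1.525; B ≈ 1.704; C ≈ 1.983; D ≈ 1.680.
5:3 ≈ 1.667; option D is nearest (Δ 0.013).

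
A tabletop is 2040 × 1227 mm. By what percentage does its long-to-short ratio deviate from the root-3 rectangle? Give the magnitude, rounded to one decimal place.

Ratio = 2040 / 1227 ≈ 1.6626.
Ideal root-3 ≈ 1.7321. |1.6626 − 1.7321| / 1.7321 ≈ 4.01% → 4.0%.

4.0%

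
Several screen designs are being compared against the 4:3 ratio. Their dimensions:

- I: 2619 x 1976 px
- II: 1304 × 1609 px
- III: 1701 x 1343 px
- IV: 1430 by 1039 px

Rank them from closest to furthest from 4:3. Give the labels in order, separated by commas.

I, IV, III, II

Ratios: I = 2619 / 1976 ≈ 1.325; II = 1609 / 1304 ≈ 1.234; III = 1701 / 1343 ≈ 1.267; IV = 1430 / 1039 ≈ 1.376.
|Δ from 1.333|: I 0.008; II 0.099; III 0.066; IV 0.043.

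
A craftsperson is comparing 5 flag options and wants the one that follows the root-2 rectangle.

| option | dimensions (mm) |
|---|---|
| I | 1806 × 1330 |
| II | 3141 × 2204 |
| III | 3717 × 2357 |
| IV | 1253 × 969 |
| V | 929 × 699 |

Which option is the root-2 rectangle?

Target root-2 ≈ 1.414.
I: 1.358 (Δ0.056)  II: 1.425 (Δ0.011)  III: 1.577 (Δ0.163)  IV: 1.293 (Δ0.121)  V: 1.329 (Δ0.085)

II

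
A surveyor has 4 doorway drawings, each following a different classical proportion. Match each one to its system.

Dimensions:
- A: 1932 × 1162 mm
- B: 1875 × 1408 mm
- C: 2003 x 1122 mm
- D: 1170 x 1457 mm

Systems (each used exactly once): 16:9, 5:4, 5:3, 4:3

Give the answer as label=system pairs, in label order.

A=5:3, B=4:3, C=16:9, D=5:4

A = 1932/1162 ≈ 1.663 → 5:3 (1.667)
B = 1875/1408 ≈ 1.332 → 4:3 (1.333)
C = 2003/1122 ≈ 1.785 → 16:9 (1.778)
D = 1457/1170 ≈ 1.245 → 5:4 (1.250)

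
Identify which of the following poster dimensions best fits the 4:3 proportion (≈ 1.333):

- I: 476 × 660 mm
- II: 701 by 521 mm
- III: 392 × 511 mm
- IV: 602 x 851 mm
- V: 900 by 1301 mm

II

Target 4:3 ≈ 1.333.
I: 1.387 (Δ0.054)  II: 1.345 (Δ0.012)  III: 1.304 (Δ0.029)  IV: 1.414 (Δ0.081)  V: 1.446 (Δ0.113)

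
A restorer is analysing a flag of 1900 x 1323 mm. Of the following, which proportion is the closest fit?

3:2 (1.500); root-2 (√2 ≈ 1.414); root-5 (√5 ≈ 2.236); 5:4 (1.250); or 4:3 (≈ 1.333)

Ratio = 1900 / 1323 ≈ 1.436.
Distances: 3:2 1.500 (Δ 0.064); root-2 1.414 (Δ 0.022); root-5 2.236 (Δ 0.800); 5:4 1.250 (Δ 0.186); 4:3 1.333 (Δ 0.103).

root-2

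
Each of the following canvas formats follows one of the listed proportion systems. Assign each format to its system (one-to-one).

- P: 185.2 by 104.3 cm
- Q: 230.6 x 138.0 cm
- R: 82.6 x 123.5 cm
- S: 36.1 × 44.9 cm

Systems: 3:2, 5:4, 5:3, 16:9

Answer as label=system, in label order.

P=16:9, Q=5:3, R=3:2, S=5:4

P = 185.2/104.3 ≈ 1.776 → 16:9 (1.778)
Q = 230.6/138.0 ≈ 1.671 → 5:3 (1.667)
R = 123.5/82.6 ≈ 1.495 → 3:2 (1.500)
S = 44.9/36.1 ≈ 1.244 → 5:4 (1.250)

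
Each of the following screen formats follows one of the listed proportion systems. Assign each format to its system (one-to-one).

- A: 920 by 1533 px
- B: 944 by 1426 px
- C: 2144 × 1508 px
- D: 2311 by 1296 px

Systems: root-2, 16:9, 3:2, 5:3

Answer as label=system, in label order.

Ratios: A ≈ 1.666; B ≈ 1.511; C ≈ 1.422; D ≈ 1.783.
Targets: root-2 ≈ 1.414; 16:9 ≈ 1.778; 3:2 ≈ 1.500; 5:3 ≈ 1.667.

A=5:3, B=3:2, C=root-2, D=16:9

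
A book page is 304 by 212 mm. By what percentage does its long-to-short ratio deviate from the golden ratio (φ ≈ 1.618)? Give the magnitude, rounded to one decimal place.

11.4%

Ratio = 304 / 212 ≈ 1.4340.
Ideal golden ratio ≈ 1.6180. |1.4340 − 1.6180| / 1.6180 ≈ 11.37% → 11.4%.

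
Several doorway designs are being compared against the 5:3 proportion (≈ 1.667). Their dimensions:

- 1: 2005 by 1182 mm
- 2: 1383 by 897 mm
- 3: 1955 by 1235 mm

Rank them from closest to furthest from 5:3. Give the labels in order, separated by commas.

1, 3, 2

1: 2005/1182 ≈ 1.696 → |1.696 − 1.667| = 0.029
2: 1383/897 ≈ 1.542 → |1.542 − 1.667| = 0.125
3: 1955/1235 ≈ 1.583 → |1.583 − 1.667| = 0.084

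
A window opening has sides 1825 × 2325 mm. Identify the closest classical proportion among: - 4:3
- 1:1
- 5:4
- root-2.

2325/1825 ≈ 1.274. Nearest candidates are 5:4 (1.250, off by 0.024) and 4:3 (1.333, off by 0.059).

5:4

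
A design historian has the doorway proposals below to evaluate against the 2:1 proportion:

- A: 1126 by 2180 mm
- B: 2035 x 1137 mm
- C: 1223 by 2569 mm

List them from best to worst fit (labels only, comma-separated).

A: 2180/1126 ≈ 1.936 → |1.936 − 2.000| = 0.064
B: 2035/1137 ≈ 1.790 → |1.790 − 2.000| = 0.210
C: 2569/1223 ≈ 2.101 → |2.101 − 2.000| = 0.101

A, C, B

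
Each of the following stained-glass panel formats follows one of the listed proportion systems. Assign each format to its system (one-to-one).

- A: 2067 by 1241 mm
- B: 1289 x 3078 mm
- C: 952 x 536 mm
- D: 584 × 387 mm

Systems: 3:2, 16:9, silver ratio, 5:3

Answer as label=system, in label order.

Ratios: A ≈ 1.666; B ≈ 2.388; C ≈ 1.776; D ≈ 1.509.
Targets: 3:2 ≈ 1.500; 16:9 ≈ 1.778; silver ratio ≈ 2.414; 5:3 ≈ 1.667.

A=5:3, B=silver ratio, C=16:9, D=3:2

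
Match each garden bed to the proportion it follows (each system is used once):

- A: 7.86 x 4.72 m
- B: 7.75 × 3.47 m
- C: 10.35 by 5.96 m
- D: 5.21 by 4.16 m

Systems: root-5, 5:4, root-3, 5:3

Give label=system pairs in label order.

A=5:3, B=root-5, C=root-3, D=5:4

Ratios: A ≈ 1.665; B ≈ 2.233; C ≈ 1.737; D ≈ 1.252.
Targets: root-5 ≈ 2.236; 5:4 ≈ 1.250; root-3 ≈ 1.732; 5:3 ≈ 1.667.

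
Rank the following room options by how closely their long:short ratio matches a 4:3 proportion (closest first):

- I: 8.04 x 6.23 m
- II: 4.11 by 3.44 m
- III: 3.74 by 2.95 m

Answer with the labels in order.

I: 8.04/6.23 ≈ 1.291 → |1.291 − 1.333| = 0.042
II: 4.11/3.44 ≈ 1.195 → |1.195 − 1.333| = 0.138
III: 3.74/2.95 ≈ 1.268 → |1.268 − 1.333| = 0.065

I, III, II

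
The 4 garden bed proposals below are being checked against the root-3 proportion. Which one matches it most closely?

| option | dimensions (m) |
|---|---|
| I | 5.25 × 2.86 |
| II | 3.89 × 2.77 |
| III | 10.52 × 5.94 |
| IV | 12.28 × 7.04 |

IV

Target root-3 ≈ 1.732.
I: 1.836 (Δ0.104)  II: 1.404 (Δ0.328)  III: 1.771 (Δ0.039)  IV: 1.744 (Δ0.012)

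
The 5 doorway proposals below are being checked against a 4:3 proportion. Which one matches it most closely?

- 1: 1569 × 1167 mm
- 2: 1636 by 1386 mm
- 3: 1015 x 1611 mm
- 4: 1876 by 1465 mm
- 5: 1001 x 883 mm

1

Ratios (long/short): 1 ≈ 1.344; 2 ≈ 1.180; 3 ≈ 1.587; 4 ≈ 1.281; 5 ≈ 1.134.
4:3 ≈ 1.333; option 1 is nearest (Δ 0.011).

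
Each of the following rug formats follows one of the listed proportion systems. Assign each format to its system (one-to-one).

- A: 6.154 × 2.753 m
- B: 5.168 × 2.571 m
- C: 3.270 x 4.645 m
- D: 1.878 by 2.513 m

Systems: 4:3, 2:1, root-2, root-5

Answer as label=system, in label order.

Ratios: A ≈ 2.235; B ≈ 2.010; C ≈ 1.420; D ≈ 1.338.
Targets: 4:3 ≈ 1.333; 2:1 ≈ 2.000; root-2 ≈ 1.414; root-5 ≈ 2.236.

A=root-5, B=2:1, C=root-2, D=4:3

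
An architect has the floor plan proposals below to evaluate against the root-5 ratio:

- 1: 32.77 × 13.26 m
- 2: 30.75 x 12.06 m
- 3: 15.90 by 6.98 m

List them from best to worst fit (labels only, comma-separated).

3, 1, 2

1: 32.77/13.26 ≈ 2.471 → |2.471 − 2.236| = 0.235
2: 30.75/12.06 ≈ 2.550 → |2.550 − 2.236| = 0.314
3: 15.90/6.98 ≈ 2.278 → |2.278 − 2.236| = 0.042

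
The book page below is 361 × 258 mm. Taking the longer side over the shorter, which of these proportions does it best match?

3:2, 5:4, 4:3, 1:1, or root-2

root-2

Ratio = 361 / 258 ≈ 1.399.
Distances: 3:2 1.500 (Δ 0.101); 5:4 1.250 (Δ 0.149); 4:3 1.333 (Δ 0.066); 1:1 1.000 (Δ 0.399); root-2 1.414 (Δ 0.015).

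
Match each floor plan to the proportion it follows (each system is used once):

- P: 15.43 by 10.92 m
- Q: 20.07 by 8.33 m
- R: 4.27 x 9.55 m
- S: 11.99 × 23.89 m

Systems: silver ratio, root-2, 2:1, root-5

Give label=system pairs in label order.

Ratios: P ≈ 1.413; Q ≈ 2.409; R ≈ 2.237; S ≈ 1.992.
Targets: silver ratio ≈ 2.414; root-2 ≈ 1.414; 2:1 ≈ 2.000; root-5 ≈ 2.236.

P=root-2, Q=silver ratio, R=root-5, S=2:1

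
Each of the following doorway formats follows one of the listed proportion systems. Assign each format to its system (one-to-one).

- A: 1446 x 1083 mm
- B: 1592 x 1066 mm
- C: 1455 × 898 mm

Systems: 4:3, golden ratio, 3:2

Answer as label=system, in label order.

A = 1446/1083 ≈ 1.335 → 4:3 (1.333)
B = 1592/1066 ≈ 1.493 → 3:2 (1.500)
C = 1455/898 ≈ 1.620 → golden ratio (1.618)

A=4:3, B=3:2, C=golden ratio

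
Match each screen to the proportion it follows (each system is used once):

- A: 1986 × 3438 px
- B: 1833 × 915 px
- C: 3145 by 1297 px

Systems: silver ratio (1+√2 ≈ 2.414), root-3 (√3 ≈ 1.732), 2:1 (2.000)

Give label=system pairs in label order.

A=root-3, B=2:1, C=silver ratio

Ratios: A ≈ 1.731; B ≈ 2.003; C ≈ 2.425.
Targets: silver ratio ≈ 2.414; root-3 ≈ 1.732; 2:1 ≈ 2.000.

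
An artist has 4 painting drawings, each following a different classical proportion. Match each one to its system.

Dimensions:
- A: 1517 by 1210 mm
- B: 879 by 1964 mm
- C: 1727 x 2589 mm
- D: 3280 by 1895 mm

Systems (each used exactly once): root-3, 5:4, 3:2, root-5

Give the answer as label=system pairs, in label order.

A=5:4, B=root-5, C=3:2, D=root-3

A = 1517/1210 ≈ 1.254 → 5:4 (1.250)
B = 1964/879 ≈ 2.234 → root-5 (2.236)
C = 2589/1727 ≈ 1.499 → 3:2 (1.500)
D = 3280/1895 ≈ 1.731 → root-3 (1.732)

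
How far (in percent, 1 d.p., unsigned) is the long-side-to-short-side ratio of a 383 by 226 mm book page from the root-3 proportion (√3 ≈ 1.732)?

2.2%

Ratio = 383 / 226 ≈ 1.6947.
Ideal root-3 ≈ 1.7321. |1.6947 − 1.7321| / 1.7321 ≈ 2.16% → 2.2%.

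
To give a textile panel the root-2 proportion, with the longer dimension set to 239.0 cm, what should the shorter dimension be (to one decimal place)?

root-2 ≈ 1.41421.
Shorter side = 239.0 ÷ 1.41421 ≈ 168.999 → 169.0 cm.

169.0 cm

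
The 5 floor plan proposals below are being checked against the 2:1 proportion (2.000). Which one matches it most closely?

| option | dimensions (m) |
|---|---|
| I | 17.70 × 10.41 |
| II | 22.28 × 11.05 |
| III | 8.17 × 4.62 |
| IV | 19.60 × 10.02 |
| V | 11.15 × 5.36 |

Target 2:1 ≈ 2.000.
I: 1.700 (Δ0.300)  II: 2.016 (Δ0.016)  III: 1.768 (Δ0.232)  IV: 1.956 (Δ0.044)  V: 2.080 (Δ0.080)

II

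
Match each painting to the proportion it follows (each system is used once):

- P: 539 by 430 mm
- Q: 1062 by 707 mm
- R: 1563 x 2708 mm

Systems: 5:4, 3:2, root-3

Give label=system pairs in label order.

P=5:4, Q=3:2, R=root-3

Ratios: P ≈ 1.253; Q ≈ 1.502; R ≈ 1.733.
Targets: 5:4 ≈ 1.250; 3:2 ≈ 1.500; root-3 ≈ 1.732.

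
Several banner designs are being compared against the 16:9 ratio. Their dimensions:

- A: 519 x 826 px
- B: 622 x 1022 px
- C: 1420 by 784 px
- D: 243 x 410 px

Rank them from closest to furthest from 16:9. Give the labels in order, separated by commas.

A: 826/519 ≈ 1.592 → |1.592 − 1.778| = 0.186
B: 1022/622 ≈ 1.643 → |1.643 − 1.778| = 0.135
C: 1420/784 ≈ 1.811 → |1.811 − 1.778| = 0.033
D: 410/243 ≈ 1.687 → |1.687 − 1.778| = 0.091

C, D, B, A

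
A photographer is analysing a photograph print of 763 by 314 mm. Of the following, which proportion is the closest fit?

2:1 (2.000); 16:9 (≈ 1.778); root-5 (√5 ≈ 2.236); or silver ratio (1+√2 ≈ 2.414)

763/314 ≈ 2.430. Nearest candidates are silver ratio (2.414, off by 0.016) and root-5 (2.236, off by 0.194).

silver ratio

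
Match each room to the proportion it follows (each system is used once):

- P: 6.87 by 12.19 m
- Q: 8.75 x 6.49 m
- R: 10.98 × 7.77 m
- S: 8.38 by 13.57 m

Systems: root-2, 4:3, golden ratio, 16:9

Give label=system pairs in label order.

Ratios: P ≈ 1.774; Q ≈ 1.348; R ≈ 1.413; S ≈ 1.619.
Targets: root-2 ≈ 1.414; 4:3 ≈ 1.333; golden ratio ≈ 1.618; 16:9 ≈ 1.778.

P=16:9, Q=4:3, R=root-2, S=golden ratio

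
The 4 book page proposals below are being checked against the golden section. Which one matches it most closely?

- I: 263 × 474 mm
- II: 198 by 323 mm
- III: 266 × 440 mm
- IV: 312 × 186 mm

Target golden ratio ≈ 1.618.
I: 1.802 (Δ0.184)  II: 1.631 (Δ0.013)  III: 1.654 (Δ0.036)  IV: 1.677 (Δ0.059)

II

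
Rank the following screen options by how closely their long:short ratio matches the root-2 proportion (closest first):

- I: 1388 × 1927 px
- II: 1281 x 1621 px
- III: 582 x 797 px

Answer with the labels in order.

I, III, II

I: 1927/1388 ≈ 1.388 → |1.388 − 1.414| = 0.026
II: 1621/1281 ≈ 1.265 → |1.265 − 1.414| = 0.149
III: 797/582 ≈ 1.369 → |1.369 − 1.414| = 0.045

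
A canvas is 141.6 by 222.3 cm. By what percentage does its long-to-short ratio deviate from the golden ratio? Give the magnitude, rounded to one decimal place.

3.0%

Ratio = 222.3 / 141.6 ≈ 1.5699.
Ideal golden ratio ≈ 1.6180. |1.5699 − 1.6180| / 1.6180 ≈ 2.97% → 3.0%.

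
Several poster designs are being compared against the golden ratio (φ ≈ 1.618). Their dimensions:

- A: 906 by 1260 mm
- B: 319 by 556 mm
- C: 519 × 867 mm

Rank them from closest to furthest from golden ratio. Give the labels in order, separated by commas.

C, B, A

Ratios: A = 1260 / 906 ≈ 1.391; B = 556 / 319 ≈ 1.743; C = 867 / 519 ≈ 1.671.
|Δ from 1.618|: A 0.227; B 0.125; C 0.053.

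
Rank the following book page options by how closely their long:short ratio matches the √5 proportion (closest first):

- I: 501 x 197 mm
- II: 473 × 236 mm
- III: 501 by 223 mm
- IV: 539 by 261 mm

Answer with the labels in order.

Ratios: I = 501 / 197 ≈ 2.543; II = 473 / 236 ≈ 2.004; III = 501 / 223 ≈ 2.247; IV = 539 / 261 ≈ 2.065.
|Δ from 2.236|: I 0.307; II 0.232; III 0.011; IV 0.171.

III, IV, II, I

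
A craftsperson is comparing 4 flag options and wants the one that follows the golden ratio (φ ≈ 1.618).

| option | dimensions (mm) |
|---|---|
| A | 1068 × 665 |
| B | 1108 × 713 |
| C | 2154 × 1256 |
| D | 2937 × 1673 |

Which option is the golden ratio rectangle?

A

Ratios (long/short): A ≈ 1.606; B ≈ 1.554; C ≈ 1.715; D ≈ 1.756.
golden ratio ≈ 1.618; option A is nearest (Δ 0.012).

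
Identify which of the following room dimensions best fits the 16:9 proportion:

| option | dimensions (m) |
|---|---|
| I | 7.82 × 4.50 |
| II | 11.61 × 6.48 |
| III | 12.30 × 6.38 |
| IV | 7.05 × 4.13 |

II

Ratios (long/short): I ≈ 1.738; II ≈ 1.792; III ≈ 1.928; IV ≈ 1.707.
16:9 ≈ 1.778; option II is nearest (Δ 0.014).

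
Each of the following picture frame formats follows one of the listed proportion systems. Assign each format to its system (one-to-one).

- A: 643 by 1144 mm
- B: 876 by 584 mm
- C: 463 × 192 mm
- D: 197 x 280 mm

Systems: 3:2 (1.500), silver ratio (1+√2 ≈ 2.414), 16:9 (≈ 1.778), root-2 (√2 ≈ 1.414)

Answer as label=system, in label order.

A = 1144/643 ≈ 1.779 → 16:9 (1.778)
B = 876/584 ≈ 1.500 → 3:2 (1.500)
C = 463/192 ≈ 2.411 → silver ratio (2.414)
D = 280/197 ≈ 1.421 → root-2 (1.414)

A=16:9, B=3:2, C=silver ratio, D=root-2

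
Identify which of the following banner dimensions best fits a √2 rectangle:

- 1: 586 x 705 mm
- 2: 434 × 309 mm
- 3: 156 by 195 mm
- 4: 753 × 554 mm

Target root-2 ≈ 1.414.
1: 1.203 (Δ0.211)  2: 1.405 (Δ0.009)  3: 1.250 (Δ0.164)  4: 1.359 (Δ0.055)

2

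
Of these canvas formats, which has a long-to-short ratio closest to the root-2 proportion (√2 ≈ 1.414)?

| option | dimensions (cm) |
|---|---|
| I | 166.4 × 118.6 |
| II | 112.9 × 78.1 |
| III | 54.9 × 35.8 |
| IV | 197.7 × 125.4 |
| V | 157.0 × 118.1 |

I

Ratios (long/short): I ≈ 1.403; II ≈ 1.446; III ≈ 1.534; IV ≈ 1.577; V ≈ 1.329.
root-2 ≈ 1.414; option I is nearest (Δ 0.011).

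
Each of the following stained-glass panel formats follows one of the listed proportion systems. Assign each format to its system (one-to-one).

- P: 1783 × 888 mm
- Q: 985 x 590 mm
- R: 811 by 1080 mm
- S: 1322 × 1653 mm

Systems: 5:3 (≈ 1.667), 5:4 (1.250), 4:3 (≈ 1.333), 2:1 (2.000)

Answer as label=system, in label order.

P=2:1, Q=5:3, R=4:3, S=5:4

P = 1783/888 ≈ 2.008 → 2:1 (2.000)
Q = 985/590 ≈ 1.669 → 5:3 (1.667)
R = 1080/811 ≈ 1.332 → 4:3 (1.333)
S = 1653/1322 ≈ 1.250 → 5:4 (1.250)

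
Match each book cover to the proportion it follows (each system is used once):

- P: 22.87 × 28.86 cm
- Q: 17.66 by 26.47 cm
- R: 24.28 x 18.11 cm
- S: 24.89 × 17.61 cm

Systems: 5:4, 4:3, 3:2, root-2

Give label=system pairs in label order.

P=5:4, Q=3:2, R=4:3, S=root-2

P = 28.86/22.87 ≈ 1.262 → 5:4 (1.250)
Q = 26.47/17.66 ≈ 1.499 → 3:2 (1.500)
R = 24.28/18.11 ≈ 1.341 → 4:3 (1.333)
S = 24.89/17.61 ≈ 1.413 → root-2 (1.414)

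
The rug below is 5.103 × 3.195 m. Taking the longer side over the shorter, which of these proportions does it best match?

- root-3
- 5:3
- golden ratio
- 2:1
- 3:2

golden ratio

Ratio = 5.103 / 3.195 ≈ 1.597.
Distances: root-3 1.732 (Δ 0.135); 5:3 1.667 (Δ 0.070); golden ratio 1.618 (Δ 0.021); 2:1 2.000 (Δ 0.403); 3:2 1.500 (Δ 0.097).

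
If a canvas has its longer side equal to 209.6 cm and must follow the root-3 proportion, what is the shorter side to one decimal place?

121.0 cm

root-3 ≈ 1.73205.
Shorter side = 209.6 ÷ 1.73205 ≈ 121.013 → 121.0 cm.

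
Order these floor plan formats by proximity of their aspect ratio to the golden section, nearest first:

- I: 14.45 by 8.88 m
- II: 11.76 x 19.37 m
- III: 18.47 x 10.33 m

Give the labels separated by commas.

I: 14.45/8.88 ≈ 1.627 → |1.627 − 1.618| = 0.009
II: 19.37/11.76 ≈ 1.647 → |1.647 − 1.618| = 0.029
III: 18.47/10.33 ≈ 1.788 → |1.788 − 1.618| = 0.170

I, II, III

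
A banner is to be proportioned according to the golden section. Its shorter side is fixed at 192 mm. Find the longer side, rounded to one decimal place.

310.7 mm

golden ratio ≈ 1.61803.
Longer side = 192 × 1.61803 ≈ 310.662 → 310.7 mm.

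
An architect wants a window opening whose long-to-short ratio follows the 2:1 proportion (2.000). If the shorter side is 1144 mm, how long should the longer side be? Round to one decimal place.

2:1 = 2.00000.
Longer side = 1144 × 2.00000 ≈ 2288.000 → 2288.0 mm.

2288.0 mm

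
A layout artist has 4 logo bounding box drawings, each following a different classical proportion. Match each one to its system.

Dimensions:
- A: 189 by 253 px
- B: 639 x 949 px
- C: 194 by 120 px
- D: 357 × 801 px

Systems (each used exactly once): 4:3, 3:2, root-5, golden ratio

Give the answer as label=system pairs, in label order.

A = 253/189 ≈ 1.339 → 4:3 (1.333)
B = 949/639 ≈ 1.485 → 3:2 (1.500)
C = 194/120 ≈ 1.617 → golden ratio (1.618)
D = 801/357 ≈ 2.244 → root-5 (2.236)

A=4:3, B=3:2, C=golden ratio, D=root-5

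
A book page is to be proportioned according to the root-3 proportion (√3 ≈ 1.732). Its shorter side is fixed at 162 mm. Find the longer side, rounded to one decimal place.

root-3 ≈ 1.73205.
Longer side = 162 × 1.73205 ≈ 280.592 → 280.6 mm.

280.6 mm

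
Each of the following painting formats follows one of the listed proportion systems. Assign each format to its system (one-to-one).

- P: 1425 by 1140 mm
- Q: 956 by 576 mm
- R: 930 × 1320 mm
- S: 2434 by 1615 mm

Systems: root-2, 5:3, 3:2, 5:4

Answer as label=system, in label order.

P = 1425/1140 ≈ 1.250 → 5:4 (1.250)
Q = 956/576 ≈ 1.660 → 5:3 (1.667)
R = 1320/930 ≈ 1.419 → root-2 (1.414)
S = 2434/1615 ≈ 1.507 → 3:2 (1.500)

P=5:4, Q=5:3, R=root-2, S=3:2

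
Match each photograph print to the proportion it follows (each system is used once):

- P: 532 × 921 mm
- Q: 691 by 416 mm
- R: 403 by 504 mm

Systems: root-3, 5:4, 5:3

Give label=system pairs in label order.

Ratios: P ≈ 1.731; Q ≈ 1.661; R ≈ 1.251.
Targets: root-3 ≈ 1.732; 5:4 ≈ 1.250; 5:3 ≈ 1.667.

P=root-3, Q=5:3, R=5:4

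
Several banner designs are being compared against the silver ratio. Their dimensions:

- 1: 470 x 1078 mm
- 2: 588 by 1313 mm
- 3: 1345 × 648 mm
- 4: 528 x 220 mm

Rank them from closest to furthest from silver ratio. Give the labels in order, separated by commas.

Ratios: 1 = 1078 / 470 ≈ 2.294; 2 = 1313 / 588 ≈ 2.233; 3 = 1345 / 648 ≈ 2.076; 4 = 528 / 220 ≈ 2.400.
|Δ from 2.414|: 1 0.120; 2 0.181; 3 0.338; 4 0.014.

4, 1, 2, 3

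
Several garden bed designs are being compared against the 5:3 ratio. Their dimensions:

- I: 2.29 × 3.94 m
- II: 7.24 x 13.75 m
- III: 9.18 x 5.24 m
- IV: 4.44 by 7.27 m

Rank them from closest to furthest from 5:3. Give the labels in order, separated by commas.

IV, I, III, II

Ratios: I = 3.94 / 2.29 ≈ 1.721; II = 13.75 / 7.24 ≈ 1.899; III = 9.18 / 5.24 ≈ 1.752; IV = 7.27 / 4.44 ≈ 1.637.
|Δ from 1.667|: I 0.054; II 0.232; III 0.085; IV 0.030.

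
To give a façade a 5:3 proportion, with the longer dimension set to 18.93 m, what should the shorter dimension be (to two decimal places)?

11.36 m

5:3 ≈ 1.66667.
Shorter side = 18.93 ÷ 1.66667 ≈ 11.3580 → 11.36 m.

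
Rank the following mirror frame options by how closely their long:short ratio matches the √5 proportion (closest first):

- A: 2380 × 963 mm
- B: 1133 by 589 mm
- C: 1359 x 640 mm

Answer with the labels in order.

A: 2380/963 ≈ 2.471 → |2.471 − 2.236| = 0.235
B: 1133/589 ≈ 1.924 → |1.924 − 2.236| = 0.312
C: 1359/640 ≈ 2.123 → |2.123 − 2.236| = 0.113

C, A, B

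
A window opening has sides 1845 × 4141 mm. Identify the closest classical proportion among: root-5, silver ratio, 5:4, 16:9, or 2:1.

4141/1845 ≈ 2.244. Nearest candidates are root-5 (2.236, off by 0.008) and silver ratio (2.414, off by 0.170).

root-5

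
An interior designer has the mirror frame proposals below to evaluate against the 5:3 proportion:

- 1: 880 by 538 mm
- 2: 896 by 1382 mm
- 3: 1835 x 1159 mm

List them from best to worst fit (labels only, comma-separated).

1: 880/538 ≈ 1.636 → |1.636 − 1.667| = 0.031
2: 1382/896 ≈ 1.542 → |1.542 − 1.667| = 0.125
3: 1835/1159 ≈ 1.583 → |1.583 − 1.667| = 0.084

1, 3, 2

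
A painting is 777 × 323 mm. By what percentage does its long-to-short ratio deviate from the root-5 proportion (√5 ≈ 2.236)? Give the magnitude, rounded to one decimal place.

Ratio = 777 / 323 ≈ 2.4056.
Ideal root-5 ≈ 2.2361. |2.4056 − 2.2361| / 2.2361 ≈ 7.58% → 7.6%.

7.6%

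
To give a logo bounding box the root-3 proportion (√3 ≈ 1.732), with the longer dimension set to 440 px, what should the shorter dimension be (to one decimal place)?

root-3 ≈ 1.73205.
Shorter side = 440 ÷ 1.73205 ≈ 254.034 → 254.0 px.

254.0 px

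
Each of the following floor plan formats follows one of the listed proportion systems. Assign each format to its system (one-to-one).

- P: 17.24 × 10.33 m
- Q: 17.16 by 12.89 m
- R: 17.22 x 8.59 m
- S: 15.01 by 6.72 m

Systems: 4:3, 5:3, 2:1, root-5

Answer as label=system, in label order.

P = 17.24/10.33 ≈ 1.669 → 5:3 (1.667)
Q = 17.16/12.89 ≈ 1.331 → 4:3 (1.333)
R = 17.22/8.59 ≈ 2.005 → 2:1 (2.000)
S = 15.01/6.72 ≈ 2.234 → root-5 (2.236)

P=5:3, Q=4:3, R=2:1, S=root-5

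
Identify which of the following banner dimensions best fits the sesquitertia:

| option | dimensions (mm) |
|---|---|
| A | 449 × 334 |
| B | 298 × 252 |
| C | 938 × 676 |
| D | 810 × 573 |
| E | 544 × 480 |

A

Target 4:3 ≈ 1.333.
A: 1.344 (Δ0.011)  B: 1.183 (Δ0.150)  C: 1.388 (Δ0.055)  D: 1.414 (Δ0.081)  E: 1.133 (Δ0.200)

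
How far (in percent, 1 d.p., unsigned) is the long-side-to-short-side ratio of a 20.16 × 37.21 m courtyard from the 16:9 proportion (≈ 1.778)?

Ratio = 37.21 / 20.16 ≈ 1.8457.
Ideal 16:9 ≈ 1.7778. |1.8457 − 1.7778| / 1.7778 ≈ 3.82% → 3.8%.

3.8%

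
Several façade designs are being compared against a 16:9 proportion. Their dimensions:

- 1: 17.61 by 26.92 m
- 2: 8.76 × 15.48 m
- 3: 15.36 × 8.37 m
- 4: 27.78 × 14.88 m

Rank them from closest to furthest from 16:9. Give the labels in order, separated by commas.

2, 3, 4, 1

1: 26.92/17.61 ≈ 1.529 → |1.529 − 1.778| = 0.249
2: 15.48/8.76 ≈ 1.767 → |1.767 − 1.778| = 0.011
3: 15.36/8.37 ≈ 1.835 → |1.835 − 1.778| = 0.057
4: 27.78/14.88 ≈ 1.867 → |1.867 − 1.778| = 0.089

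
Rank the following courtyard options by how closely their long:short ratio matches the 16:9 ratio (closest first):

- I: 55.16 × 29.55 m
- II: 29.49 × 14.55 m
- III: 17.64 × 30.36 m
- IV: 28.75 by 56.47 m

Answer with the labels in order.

III, I, IV, II

Ratios: I = 55.16 / 29.55 ≈ 1.867; II = 29.49 / 14.55 ≈ 2.027; III = 30.36 / 17.64 ≈ 1.721; IV = 56.47 / 28.75 ≈ 1.964.
|Δ from 1.778|: I 0.089; II 0.249; III 0.057; IV 0.186.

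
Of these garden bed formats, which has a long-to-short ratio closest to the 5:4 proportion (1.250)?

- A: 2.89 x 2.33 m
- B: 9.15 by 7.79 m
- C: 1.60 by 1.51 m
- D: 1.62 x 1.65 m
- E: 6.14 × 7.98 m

A

Ratios (long/short): A ≈ 1.240; B ≈ 1.175; C ≈ 1.060; D ≈ 1.019; E ≈ 1.300.
5:4 ≈ 1.250; option A is nearest (Δ 0.010).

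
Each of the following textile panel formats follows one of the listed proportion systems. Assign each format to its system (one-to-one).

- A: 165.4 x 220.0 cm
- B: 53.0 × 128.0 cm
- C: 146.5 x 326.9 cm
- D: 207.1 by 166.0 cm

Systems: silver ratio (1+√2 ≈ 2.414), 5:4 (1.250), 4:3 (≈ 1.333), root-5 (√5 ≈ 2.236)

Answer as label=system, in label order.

Ratios: A ≈ 1.330; B ≈ 2.415; C ≈ 2.231; D ≈ 1.248.
Targets: silver ratio ≈ 2.414; 5:4 ≈ 1.250; 4:3 ≈ 1.333; root-5 ≈ 2.236.

A=4:3, B=silver ratio, C=root-5, D=5:4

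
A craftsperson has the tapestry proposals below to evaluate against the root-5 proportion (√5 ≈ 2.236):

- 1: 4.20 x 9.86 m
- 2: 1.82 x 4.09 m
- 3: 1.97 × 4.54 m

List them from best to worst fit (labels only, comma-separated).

2, 3, 1

1: 9.86/4.20 ≈ 2.348 → |2.348 − 2.236| = 0.112
2: 4.09/1.82 ≈ 2.247 → |2.247 − 2.236| = 0.011
3: 4.54/1.97 ≈ 2.305 → |2.305 − 2.236| = 0.069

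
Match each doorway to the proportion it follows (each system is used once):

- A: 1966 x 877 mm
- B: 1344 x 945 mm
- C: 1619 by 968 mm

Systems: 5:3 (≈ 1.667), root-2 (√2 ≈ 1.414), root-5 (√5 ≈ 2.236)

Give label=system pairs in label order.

A = 1966/877 ≈ 2.242 → root-5 (2.236)
B = 1344/945 ≈ 1.422 → root-2 (1.414)
C = 1619/968 ≈ 1.673 → 5:3 (1.667)

A=root-5, B=root-2, C=5:3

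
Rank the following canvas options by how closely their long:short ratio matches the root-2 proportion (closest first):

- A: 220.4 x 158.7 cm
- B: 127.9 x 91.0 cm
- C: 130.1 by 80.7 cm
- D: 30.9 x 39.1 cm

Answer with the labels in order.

A: 220.4/158.7 ≈ 1.389 → |1.389 − 1.414| = 0.025
B: 127.9/91.0 ≈ 1.405 → |1.405 − 1.414| = 0.009
C: 130.1/80.7 ≈ 1.612 → |1.612 − 1.414| = 0.198
D: 39.1/30.9 ≈ 1.265 → |1.265 − 1.414| = 0.149

B, A, D, C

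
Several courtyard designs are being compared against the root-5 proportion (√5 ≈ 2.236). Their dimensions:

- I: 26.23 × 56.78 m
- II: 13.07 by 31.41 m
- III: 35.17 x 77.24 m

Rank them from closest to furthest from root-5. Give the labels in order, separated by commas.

III, I, II

Ratios: I = 56.78 / 26.23 ≈ 2.165; II = 31.41 / 13.07 ≈ 2.403; III = 77.24 / 35.17 ≈ 2.196.
|Δ from 2.236|: I 0.071; II 0.167; III 0.040.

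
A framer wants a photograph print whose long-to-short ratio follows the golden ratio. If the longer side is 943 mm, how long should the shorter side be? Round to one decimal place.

582.8 mm

golden ratio ≈ 1.61803.
Shorter side = 943 ÷ 1.61803 ≈ 582.807 → 582.8 mm.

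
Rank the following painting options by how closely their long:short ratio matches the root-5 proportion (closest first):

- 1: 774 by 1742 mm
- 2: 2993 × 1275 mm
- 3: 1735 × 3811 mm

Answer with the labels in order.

1, 3, 2

1: 1742/774 ≈ 2.251 → |2.251 − 2.236| = 0.015
2: 2993/1275 ≈ 2.347 → |2.347 − 2.236| = 0.111
3: 3811/1735 ≈ 2.197 → |2.197 − 2.236| = 0.039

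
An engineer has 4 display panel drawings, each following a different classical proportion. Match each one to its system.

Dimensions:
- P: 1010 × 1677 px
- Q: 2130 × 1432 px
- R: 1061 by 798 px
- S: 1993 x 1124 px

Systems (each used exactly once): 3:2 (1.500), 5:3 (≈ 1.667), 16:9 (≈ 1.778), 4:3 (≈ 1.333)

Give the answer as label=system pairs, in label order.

Ratios: P ≈ 1.660; Q ≈ 1.487; R ≈ 1.330; S ≈ 1.773.
Targets: 3:2 ≈ 1.500; 5:3 ≈ 1.667; 16:9 ≈ 1.778; 4:3 ≈ 1.333.

P=5:3, Q=3:2, R=4:3, S=16:9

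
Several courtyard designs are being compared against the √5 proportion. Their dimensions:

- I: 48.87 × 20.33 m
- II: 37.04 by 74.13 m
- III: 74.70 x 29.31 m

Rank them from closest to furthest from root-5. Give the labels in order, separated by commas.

I: 48.87/20.33 ≈ 2.404 → |2.404 − 2.236| = 0.168
II: 74.13/37.04 ≈ 2.001 → |2.001 − 2.236| = 0.235
III: 74.70/29.31 ≈ 2.549 → |2.549 − 2.236| = 0.313

I, II, III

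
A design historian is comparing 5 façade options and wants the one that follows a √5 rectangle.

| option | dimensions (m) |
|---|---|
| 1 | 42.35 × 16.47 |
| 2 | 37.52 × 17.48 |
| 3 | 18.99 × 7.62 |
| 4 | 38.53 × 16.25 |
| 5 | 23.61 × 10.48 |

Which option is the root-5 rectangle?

Target root-5 ≈ 2.236.
1: 2.571 (Δ0.335)  2: 2.146 (Δ0.090)  3: 2.492 (Δ0.256)  4: 2.371 (Δ0.135)  5: 2.253 (Δ0.017)

5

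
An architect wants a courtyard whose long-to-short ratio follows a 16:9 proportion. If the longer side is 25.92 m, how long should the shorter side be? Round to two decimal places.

16:9 ≈ 1.77778.
Shorter side = 25.92 ÷ 1.77778 ≈ 14.5800 → 14.58 m.

14.58 m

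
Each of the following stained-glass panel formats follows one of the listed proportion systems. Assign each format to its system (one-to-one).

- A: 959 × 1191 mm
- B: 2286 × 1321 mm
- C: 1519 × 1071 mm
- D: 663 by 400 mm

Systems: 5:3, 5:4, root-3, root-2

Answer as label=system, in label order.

A = 1191/959 ≈ 1.242 → 5:4 (1.250)
B = 2286/1321 ≈ 1.731 → root-3 (1.732)
C = 1519/1071 ≈ 1.418 → root-2 (1.414)
D = 663/400 ≈ 1.657 → 5:3 (1.667)

A=5:4, B=root-3, C=root-2, D=5:3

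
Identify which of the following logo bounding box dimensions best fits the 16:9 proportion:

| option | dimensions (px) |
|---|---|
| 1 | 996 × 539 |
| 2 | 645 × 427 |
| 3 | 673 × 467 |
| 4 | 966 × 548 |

Target 16:9 ≈ 1.778.
1: 1.848 (Δ0.070)  2: 1.511 (Δ0.267)  3: 1.441 (Δ0.337)  4: 1.763 (Δ0.015)

4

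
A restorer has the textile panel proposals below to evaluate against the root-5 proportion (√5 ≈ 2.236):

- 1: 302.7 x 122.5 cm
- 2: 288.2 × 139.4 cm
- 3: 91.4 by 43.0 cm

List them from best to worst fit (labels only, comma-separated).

Ratios: 1 = 302.7 / 122.5 ≈ 2.471; 2 = 288.2 / 139.4 ≈ 2.067; 3 = 91.4 / 43.0 ≈ 2.126.
|Δ from 2.236|: 1 0.235; 2 0.169; 3 0.110.

3, 2, 1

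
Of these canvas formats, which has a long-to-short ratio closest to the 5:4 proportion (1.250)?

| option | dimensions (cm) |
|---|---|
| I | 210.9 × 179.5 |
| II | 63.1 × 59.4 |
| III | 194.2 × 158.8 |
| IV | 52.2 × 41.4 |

Target 5:4 ≈ 1.250.
I: 1.175 (Δ0.075)  II: 1.062 (Δ0.188)  III: 1.223 (Δ0.027)  IV: 1.261 (Δ0.011)

IV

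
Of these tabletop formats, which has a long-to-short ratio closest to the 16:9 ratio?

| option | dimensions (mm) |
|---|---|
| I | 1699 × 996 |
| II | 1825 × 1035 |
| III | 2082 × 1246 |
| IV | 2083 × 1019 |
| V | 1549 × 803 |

Target 16:9 ≈ 1.778.
I: 1.706 (Δ0.072)  II: 1.763 (Δ0.015)  III: 1.671 (Δ0.107)  IV: 2.044 (Δ0.266)  V: 1.929 (Δ0.151)

II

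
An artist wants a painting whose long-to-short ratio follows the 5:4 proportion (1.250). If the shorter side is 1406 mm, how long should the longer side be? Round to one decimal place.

1757.5 mm

5:4 = 1.25000.
Longer side = 1406 × 1.25000 ≈ 1757.500 → 1757.5 mm.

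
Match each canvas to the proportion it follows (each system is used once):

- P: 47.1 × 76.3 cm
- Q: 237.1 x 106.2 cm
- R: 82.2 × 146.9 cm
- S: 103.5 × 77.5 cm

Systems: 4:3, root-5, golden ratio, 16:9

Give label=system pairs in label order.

P = 76.3/47.1 ≈ 1.620 → golden ratio (1.618)
Q = 237.1/106.2 ≈ 2.233 → root-5 (2.236)
R = 146.9/82.2 ≈ 1.787 → 16:9 (1.778)
S = 103.5/77.5 ≈ 1.335 → 4:3 (1.333)

P=golden ratio, Q=root-5, R=16:9, S=4:3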